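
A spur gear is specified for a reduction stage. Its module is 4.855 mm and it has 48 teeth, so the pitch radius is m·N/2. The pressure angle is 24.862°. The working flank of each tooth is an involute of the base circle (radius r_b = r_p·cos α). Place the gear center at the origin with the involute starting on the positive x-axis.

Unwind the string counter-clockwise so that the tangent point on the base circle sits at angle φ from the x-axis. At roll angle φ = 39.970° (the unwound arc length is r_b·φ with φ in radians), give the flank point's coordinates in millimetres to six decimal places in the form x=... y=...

pitch radius r_p = m·N/2 = 4.855·48/2 = 116.520000
base radius r_b = r_p·cos α = 116.520000·cos 24.862° = 105.721283
roll angle φ = 39.970° = 0.69760810 rad
x = r_b·(cos φ + φ·sin φ) = 105.721283·(0.76638090 + 0.69760810·0.64238642) = 128.400070
y = r_b·(sin φ − φ·cos φ) = 105.721283·(0.64238642 − 0.69760810·0.76638090) = 11.391774

x=128.400070 y=11.391774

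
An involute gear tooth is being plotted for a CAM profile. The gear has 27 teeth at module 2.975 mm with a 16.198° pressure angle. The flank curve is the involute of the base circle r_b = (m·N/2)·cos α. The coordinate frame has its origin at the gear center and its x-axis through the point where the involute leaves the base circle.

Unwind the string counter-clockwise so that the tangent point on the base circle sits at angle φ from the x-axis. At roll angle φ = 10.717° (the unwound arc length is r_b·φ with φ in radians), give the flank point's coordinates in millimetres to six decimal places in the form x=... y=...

pitch radius r_p = m·N/2 = 2.975·27/2 = 40.162500
base radius r_b = r_p·cos α = 40.162500·cos 16.198° = 38.568186
roll angle φ = 10.717° = 0.18704694 rad
x = r_b·(cos φ + φ·sin φ) = 38.568186·(0.98255766 + 0.18704694·0.18595815) = 39.236981
y = r_b·(sin φ − φ·cos φ) = 38.568186·(0.18595815 − 0.18704694·0.98255766) = 0.083838

x=39.236981 y=0.083838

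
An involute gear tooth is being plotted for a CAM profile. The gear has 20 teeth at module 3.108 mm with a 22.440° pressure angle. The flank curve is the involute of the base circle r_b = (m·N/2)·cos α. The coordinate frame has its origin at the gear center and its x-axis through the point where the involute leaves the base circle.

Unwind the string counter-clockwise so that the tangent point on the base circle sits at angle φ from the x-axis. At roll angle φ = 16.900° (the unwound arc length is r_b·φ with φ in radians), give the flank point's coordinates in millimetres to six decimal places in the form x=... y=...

x=29.949200 y=0.243597

pitch radius r_p = m·N/2 = 3.108·20/2 = 31.080000
base radius r_b = r_p·cos α = 31.080000·cos 22.440° = 28.726615
roll angle φ = 16.900° = 0.29496064 rad
x = r_b·(cos φ + φ·sin φ) = 28.726615·(0.95681358 + 0.29496064·0.29070219) = 29.949200
y = r_b·(sin φ − φ·cos φ) = 28.726615·(0.29070219 − 0.29496064·0.95681358) = 0.243597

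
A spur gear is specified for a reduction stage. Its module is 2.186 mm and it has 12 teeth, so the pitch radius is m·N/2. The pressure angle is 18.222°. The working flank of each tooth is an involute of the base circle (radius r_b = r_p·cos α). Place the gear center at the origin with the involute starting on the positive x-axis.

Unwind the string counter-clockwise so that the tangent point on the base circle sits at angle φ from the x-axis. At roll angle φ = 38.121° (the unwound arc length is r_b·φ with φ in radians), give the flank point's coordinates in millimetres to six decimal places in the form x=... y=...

pitch radius r_p = m·N/2 = 2.186·12/2 = 13.116000
base radius r_b = r_p·cos α = 13.116000·cos 18.222° = 12.458260
roll angle φ = 38.121° = 0.66533696 rad
x = r_b·(cos φ + φ·sin φ) = 12.458260·(0.78670881 + 0.66533696·0.61732426) = 14.917987
y = r_b·(sin φ − φ·cos φ) = 12.458260·(0.61732426 − 0.66533696·0.78670881) = 1.169803

x=14.917987 y=1.169803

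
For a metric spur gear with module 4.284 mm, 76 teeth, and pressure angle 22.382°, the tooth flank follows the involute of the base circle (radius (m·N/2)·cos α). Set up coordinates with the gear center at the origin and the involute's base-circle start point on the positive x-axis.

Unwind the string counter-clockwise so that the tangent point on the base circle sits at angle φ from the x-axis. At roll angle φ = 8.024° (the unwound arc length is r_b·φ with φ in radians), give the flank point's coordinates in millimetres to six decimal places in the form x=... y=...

pitch radius r_p = m·N/2 = 4.284·76/2 = 162.792000
base radius r_b = r_p·cos α = 162.792000·cos 22.382° = 150.528179
roll angle φ = 8.024° = 0.14004522 rad
x = r_b·(cos φ + φ·sin φ) = 150.528179·(0.99020969 + 0.14004522·0.13958789) = 151.997079
y = r_b·(sin φ − φ·cos φ) = 150.528179·(0.13958789 − 0.14004522·0.99020969) = 0.137546

x=151.997079 y=0.137546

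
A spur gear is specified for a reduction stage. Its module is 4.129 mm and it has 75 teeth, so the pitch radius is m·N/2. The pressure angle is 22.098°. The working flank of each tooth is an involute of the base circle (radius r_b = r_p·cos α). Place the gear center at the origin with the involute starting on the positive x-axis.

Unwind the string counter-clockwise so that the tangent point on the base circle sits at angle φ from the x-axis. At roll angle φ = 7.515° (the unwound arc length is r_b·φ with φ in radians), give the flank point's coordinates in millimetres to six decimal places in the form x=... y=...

pitch radius r_p = m·N/2 = 4.129·75/2 = 154.837500
base radius r_b = r_p·cos α = 154.837500·cos 22.098° = 143.463410
roll angle φ = 7.515° = 0.13116149 rad
x = r_b·(cos φ + φ·sin φ) = 143.463410·(0.99141066 + 0.13116149·0.13078575) = 144.692133
y = r_b·(sin φ − φ·cos φ) = 143.463410·(0.13078575 − 0.13116149·0.99141066) = 0.107719

x=144.692133 y=0.107719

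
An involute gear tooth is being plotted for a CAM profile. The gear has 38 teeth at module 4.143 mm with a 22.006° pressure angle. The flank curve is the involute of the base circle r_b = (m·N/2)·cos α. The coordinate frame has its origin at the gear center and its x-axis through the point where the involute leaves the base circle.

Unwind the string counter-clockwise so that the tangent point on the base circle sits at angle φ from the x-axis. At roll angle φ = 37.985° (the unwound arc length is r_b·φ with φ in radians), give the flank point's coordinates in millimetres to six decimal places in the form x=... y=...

pitch radius r_p = m·N/2 = 4.143·38/2 = 78.717000
base radius r_b = r_p·cos α = 78.717000·cos 22.006° = 72.982043
roll angle φ = 37.985° = 0.66296332 rad
x = r_b·(cos φ + φ·sin φ) = 72.982043·(0.78817191 + 0.66296332·0.61545515) = 87.300835
y = r_b·(sin φ − φ·cos φ) = 72.982043·(0.61545515 − 0.66296332·0.78817191) = 6.781936

x=87.300835 y=6.781936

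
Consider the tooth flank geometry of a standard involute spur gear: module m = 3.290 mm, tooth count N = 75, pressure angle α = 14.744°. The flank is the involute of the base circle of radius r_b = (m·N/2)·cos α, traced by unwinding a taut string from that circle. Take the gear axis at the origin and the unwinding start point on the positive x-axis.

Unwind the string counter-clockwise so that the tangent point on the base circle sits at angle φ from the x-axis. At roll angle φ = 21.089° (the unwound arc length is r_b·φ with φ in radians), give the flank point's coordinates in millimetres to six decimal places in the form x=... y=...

x=127.122977 y=1.956455

pitch radius r_p = m·N/2 = 3.290·75/2 = 123.375000
base radius r_b = r_p·cos α = 123.375000·cos 14.744° = 119.312581
roll angle φ = 21.089° = 0.36807249 rad
x = r_b·(cos φ + φ·sin φ) = 119.312581·(0.93302263 + 0.36807249·0.35981769) = 127.122977
y = r_b·(sin φ − φ·cos φ) = 119.312581·(0.35981769 − 0.36807249·0.93302263) = 1.956455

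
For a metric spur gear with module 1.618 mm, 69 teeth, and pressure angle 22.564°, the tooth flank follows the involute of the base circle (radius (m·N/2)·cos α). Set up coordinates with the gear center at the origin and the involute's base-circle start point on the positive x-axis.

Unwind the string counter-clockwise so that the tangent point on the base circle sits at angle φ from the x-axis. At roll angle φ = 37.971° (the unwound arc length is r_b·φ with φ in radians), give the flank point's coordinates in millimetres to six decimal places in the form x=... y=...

x=61.654919 y=4.785015

pitch radius r_p = m·N/2 = 1.618·69/2 = 55.821000
base radius r_b = r_p·cos α = 55.821000·cos 22.564° = 51.547986
roll angle φ = 37.971° = 0.66271897 rad
x = r_b·(cos φ + φ·sin φ) = 51.547986·(0.78832227 + 0.66271897·0.61526255) = 61.654919
y = r_b·(sin φ − φ·cos φ) = 51.547986·(0.61526255 − 0.66271897·0.78832227) = 4.785015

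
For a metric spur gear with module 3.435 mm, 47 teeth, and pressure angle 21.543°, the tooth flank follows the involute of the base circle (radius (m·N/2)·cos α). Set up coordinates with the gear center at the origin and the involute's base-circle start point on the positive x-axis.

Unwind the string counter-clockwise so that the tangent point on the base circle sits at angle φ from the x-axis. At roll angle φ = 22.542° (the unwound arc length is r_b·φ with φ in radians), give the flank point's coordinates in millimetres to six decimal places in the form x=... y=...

x=80.671500 y=1.500703

pitch radius r_p = m·N/2 = 3.435·47/2 = 80.722500
base radius r_b = r_p·cos α = 80.722500·cos 21.543° = 75.083408
roll angle φ = 22.542° = 0.39343212 rad
x = r_b·(cos φ + φ·sin φ) = 75.083408·(0.92359876 + 0.39343212·0.38336057) = 80.671500
y = r_b·(sin φ − φ·cos φ) = 75.083408·(0.38336057 − 0.39343212·0.92359876) = 1.500703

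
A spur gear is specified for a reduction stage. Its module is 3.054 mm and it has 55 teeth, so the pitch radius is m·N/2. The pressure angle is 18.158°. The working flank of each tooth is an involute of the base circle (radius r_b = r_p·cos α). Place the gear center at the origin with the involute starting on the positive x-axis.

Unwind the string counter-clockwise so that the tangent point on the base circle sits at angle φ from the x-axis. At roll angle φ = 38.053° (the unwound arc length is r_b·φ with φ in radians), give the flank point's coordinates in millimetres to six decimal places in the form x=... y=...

x=95.509081 y=7.454453

pitch radius r_p = m·N/2 = 3.054·55/2 = 83.985000
base radius r_b = r_p·cos α = 83.985000·cos 18.158° = 79.802610
roll angle φ = 38.053° = 0.66415014 rad
x = r_b·(cos φ + φ·sin φ) = 79.802610·(0.78744091 + 0.66415014·0.61639014) = 95.509081
y = r_b·(sin φ − φ·cos φ) = 79.802610·(0.61639014 − 0.66415014·0.78744091) = 7.454453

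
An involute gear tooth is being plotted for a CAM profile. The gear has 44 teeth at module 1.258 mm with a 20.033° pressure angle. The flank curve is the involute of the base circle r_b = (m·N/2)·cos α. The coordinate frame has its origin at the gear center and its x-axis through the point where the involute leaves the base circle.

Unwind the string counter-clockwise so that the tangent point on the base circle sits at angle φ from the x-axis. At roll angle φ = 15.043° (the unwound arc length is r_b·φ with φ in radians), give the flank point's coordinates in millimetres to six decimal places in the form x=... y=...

pitch radius r_p = m·N/2 = 1.258·44/2 = 27.676000
base radius r_b = r_p·cos α = 27.676000·cos 20.033° = 26.001477
roll angle φ = 15.043° = 0.26254988 rad
x = r_b·(cos φ + φ·sin φ) = 26.001477·(0.96573131 + 0.26254988·0.25954389) = 26.882265
y = r_b·(sin φ − φ·cos φ) = 26.001477·(0.25954389 − 0.26254988·0.96573131) = 0.155781

x=26.882265 y=0.155781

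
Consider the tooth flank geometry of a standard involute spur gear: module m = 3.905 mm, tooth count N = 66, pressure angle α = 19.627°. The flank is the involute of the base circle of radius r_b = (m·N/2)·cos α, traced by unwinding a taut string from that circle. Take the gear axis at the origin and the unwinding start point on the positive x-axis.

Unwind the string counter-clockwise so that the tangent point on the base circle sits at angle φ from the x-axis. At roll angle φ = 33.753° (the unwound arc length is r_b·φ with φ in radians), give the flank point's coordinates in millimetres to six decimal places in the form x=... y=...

pitch radius r_p = m·N/2 = 3.905·66/2 = 128.865000
base radius r_b = r_p·cos α = 128.865000·cos 19.627° = 121.377849
roll angle φ = 33.753° = 0.58910098 rad
x = r_b·(cos φ + φ·sin φ) = 121.377849·(0.83144052 + 0.58910098·0.55561377) = 140.646964
y = r_b·(sin φ − φ·cos φ) = 121.377849·(0.55561377 − 0.58910098·0.83144052) = 7.988039

x=140.646964 y=7.988039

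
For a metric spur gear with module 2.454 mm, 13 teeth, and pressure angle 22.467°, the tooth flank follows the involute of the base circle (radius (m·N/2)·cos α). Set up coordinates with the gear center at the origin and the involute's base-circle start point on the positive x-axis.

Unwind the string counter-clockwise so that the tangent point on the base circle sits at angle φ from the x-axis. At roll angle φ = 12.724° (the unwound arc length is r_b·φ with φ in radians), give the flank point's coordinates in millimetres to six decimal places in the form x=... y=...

pitch radius r_p = m·N/2 = 2.454·13/2 = 15.951000
base radius r_b = r_p·cos α = 15.951000·cos 22.467° = 14.740316
roll angle φ = 12.724° = 0.22207569 rad
x = r_b·(cos φ + φ·sin φ) = 14.740316·(0.97544237 + 0.22207569·0.22025482) = 15.099325
y = r_b·(sin φ − φ·cos φ) = 14.740316·(0.22025482 − 0.22207569·0.97544237) = 0.053548

x=15.099325 y=0.053548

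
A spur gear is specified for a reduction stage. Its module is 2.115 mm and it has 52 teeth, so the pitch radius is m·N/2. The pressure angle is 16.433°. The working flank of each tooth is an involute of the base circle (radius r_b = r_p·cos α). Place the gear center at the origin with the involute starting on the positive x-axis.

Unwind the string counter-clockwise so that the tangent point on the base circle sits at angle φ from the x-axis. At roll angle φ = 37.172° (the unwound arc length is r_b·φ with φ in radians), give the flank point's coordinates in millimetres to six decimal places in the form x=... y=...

x=62.702834 y=4.601912

pitch radius r_p = m·N/2 = 2.115·52/2 = 54.990000
base radius r_b = r_p·cos α = 54.990000·cos 16.433° = 52.743724
roll angle φ = 37.172° = 0.64877379 rad
x = r_b·(cos φ + φ·sin φ) = 52.743724·(0.79682529 + 0.64877379·0.60420978) = 62.702834
y = r_b·(sin φ − φ·cos φ) = 52.743724·(0.60420978 − 0.64877379·0.79682529) = 4.601912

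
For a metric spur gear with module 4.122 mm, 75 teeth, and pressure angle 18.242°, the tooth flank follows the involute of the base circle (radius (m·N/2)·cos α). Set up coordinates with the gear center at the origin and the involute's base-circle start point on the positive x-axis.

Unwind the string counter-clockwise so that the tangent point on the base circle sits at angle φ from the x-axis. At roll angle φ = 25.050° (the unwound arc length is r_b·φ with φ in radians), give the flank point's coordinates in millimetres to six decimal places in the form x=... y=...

x=160.173990 y=4.011946

pitch radius r_p = m·N/2 = 4.122·75/2 = 154.575000
base radius r_b = r_p·cos α = 154.575000·cos 18.242° = 146.806500
roll angle φ = 25.050° = 0.43720498 rad
x = r_b·(cos φ + φ·sin φ) = 146.806500·(0.90593864 + 0.43720498·0.42340900) = 160.173990
y = r_b·(sin φ − φ·cos φ) = 146.806500·(0.42340900 − 0.43720498·0.90593864) = 4.011946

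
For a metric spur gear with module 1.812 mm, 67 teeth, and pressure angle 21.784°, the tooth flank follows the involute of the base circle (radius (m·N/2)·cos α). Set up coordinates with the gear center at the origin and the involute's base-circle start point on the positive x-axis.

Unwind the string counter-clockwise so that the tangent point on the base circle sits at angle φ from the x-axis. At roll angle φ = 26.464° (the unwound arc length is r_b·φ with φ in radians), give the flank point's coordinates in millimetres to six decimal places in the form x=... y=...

pitch radius r_p = m·N/2 = 1.812·67/2 = 60.702000
base radius r_b = r_p·cos α = 60.702000·cos 21.784° = 56.367240
roll angle φ = 26.464° = 0.46188393 rad
x = r_b·(cos φ + φ·sin φ) = 56.367240·(0.89521454 + 0.46188393·0.44563542) = 62.062945
y = r_b·(sin φ − φ·cos φ) = 56.367240·(0.44563542 − 0.46188393·0.89521454) = 1.812219

x=62.062945 y=1.812219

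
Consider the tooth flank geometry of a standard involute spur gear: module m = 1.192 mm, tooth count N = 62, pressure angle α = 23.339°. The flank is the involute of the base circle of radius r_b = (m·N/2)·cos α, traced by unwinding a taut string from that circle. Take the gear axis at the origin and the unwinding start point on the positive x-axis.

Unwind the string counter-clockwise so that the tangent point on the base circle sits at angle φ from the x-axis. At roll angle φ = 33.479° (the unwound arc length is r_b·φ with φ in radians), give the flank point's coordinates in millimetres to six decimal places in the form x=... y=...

pitch radius r_p = m·N/2 = 1.192·62/2 = 36.952000
base radius r_b = r_p·cos α = 36.952000·cos 23.339° = 33.928474
roll angle φ = 33.479° = 0.58431878 rad
x = r_b·(cos φ + φ·sin φ) = 33.928474·(0.83408806 + 0.58431878·0.55163131) = 39.235450
y = r_b·(sin φ − φ·cos φ) = 33.928474·(0.55163131 − 0.58431878·0.83408806) = 2.180176

x=39.235450 y=2.180176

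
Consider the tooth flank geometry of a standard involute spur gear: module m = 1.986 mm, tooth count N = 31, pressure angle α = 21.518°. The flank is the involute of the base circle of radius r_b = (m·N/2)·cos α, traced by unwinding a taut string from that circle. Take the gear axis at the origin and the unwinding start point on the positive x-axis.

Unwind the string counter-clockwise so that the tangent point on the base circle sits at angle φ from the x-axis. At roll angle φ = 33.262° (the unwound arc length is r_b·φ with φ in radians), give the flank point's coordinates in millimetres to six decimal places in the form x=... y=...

pitch radius r_p = m·N/2 = 1.986·31/2 = 30.783000
base radius r_b = r_p·cos α = 30.783000·cos 21.518° = 28.637498
roll angle φ = 33.262° = 0.58053142 rad
x = r_b·(cos φ + φ·sin φ) = 28.637498·(0.83617130 + 0.58053142·0.54846837) = 33.064123
y = r_b·(sin φ − φ·cos φ) = 28.637498·(0.54846837 − 0.58053142·0.83617130) = 1.805441

x=33.064123 y=1.805441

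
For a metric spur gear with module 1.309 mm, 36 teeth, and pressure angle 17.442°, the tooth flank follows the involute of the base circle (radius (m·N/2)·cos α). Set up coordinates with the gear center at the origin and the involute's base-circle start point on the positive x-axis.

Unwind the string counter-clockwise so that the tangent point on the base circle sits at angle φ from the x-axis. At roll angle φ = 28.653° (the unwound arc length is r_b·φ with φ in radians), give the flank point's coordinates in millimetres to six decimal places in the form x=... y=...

x=25.116159 y=0.913884

pitch radius r_p = m·N/2 = 1.309·36/2 = 23.562000
base radius r_b = r_p·cos α = 23.562000·cos 17.442° = 22.478640
roll angle φ = 28.653° = 0.50008919 rad
x = r_b·(cos φ + φ·sin φ) = 22.478640·(0.87753980 + 0.50008919·0.47950381) = 25.116159
y = r_b·(sin φ − φ·cos φ) = 22.478640·(0.47950381 − 0.50008919·0.87753980) = 0.913884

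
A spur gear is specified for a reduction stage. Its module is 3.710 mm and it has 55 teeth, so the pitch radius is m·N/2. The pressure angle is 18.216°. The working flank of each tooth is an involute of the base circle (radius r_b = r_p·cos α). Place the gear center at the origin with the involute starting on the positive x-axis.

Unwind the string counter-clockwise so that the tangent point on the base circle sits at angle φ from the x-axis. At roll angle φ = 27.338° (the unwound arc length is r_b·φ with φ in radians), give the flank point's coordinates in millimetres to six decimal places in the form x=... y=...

pitch radius r_p = m·N/2 = 3.710·55/2 = 102.025000
base radius r_b = r_p·cos α = 102.025000·cos 18.216° = 96.911996
roll angle φ = 27.338° = 0.47713811 rad
x = r_b·(cos φ + φ·sin φ) = 96.911996·(0.88831285 + 0.47713811·0.45923881) = 107.323561
y = r_b·(sin φ − φ·cos φ) = 96.911996·(0.45923881 − 0.47713811·0.88831285) = 3.429802

x=107.323561 y=3.429802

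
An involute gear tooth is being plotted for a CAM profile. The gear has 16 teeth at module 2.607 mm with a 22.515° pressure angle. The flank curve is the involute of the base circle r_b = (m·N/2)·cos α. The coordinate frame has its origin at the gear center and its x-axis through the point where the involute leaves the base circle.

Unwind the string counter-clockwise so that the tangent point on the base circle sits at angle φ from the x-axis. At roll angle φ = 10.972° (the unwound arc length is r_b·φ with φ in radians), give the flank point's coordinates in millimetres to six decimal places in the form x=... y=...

pitch radius r_p = m·N/2 = 2.607·16/2 = 20.856000
base radius r_b = r_p·cos α = 20.856000·cos 22.515° = 19.266341
roll angle φ = 10.972° = 0.19149753 rad
x = r_b·(cos φ + φ·sin φ) = 19.266341·(0.98172031 + 0.19149753·0.19032926) = 19.616370
y = r_b·(sin φ − φ·cos φ) = 19.266341·(0.19032926 − 0.19149753·0.98172031) = 0.044934

x=19.616370 y=0.044934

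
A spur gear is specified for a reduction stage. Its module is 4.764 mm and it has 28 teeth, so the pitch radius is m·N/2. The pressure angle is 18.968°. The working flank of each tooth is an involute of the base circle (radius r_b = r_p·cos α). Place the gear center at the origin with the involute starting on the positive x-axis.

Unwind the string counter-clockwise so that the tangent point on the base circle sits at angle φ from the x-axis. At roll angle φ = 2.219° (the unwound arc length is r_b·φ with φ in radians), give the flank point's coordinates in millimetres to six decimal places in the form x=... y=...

pitch radius r_p = m·N/2 = 4.764·28/2 = 66.696000
base radius r_b = r_p·cos α = 66.696000·cos 18.968° = 63.074425
roll angle φ = 2.219° = 0.03872886 rad
x = r_b·(cos φ + φ·sin φ) = 63.074425·(0.99925013 + 0.03872886·0.03871918) = 63.121710
y = r_b·(sin φ − φ·cos φ) = 63.074425·(0.03871918 − 0.03872886·0.99925013) = 0.001221

x=63.121710 y=0.001221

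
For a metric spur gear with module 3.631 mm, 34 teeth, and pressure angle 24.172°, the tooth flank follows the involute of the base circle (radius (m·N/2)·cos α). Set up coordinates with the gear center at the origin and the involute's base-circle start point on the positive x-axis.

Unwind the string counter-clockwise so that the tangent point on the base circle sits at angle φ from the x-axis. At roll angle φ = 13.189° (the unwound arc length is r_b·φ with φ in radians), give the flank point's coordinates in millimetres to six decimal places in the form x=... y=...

pitch radius r_p = m·N/2 = 3.631·34/2 = 61.727000
base radius r_b = r_p·cos α = 61.727000·cos 24.172° = 56.314797
roll angle φ = 13.189° = 0.23019148 rad
x = r_b·(cos φ + φ·sin φ) = 56.314797·(0.97362273 + 0.23019148·0.22816395) = 57.787098
y = r_b·(sin φ − φ·cos φ) = 56.314797·(0.22816395 − 0.23019148·0.97362273) = 0.227754

x=57.787098 y=0.227754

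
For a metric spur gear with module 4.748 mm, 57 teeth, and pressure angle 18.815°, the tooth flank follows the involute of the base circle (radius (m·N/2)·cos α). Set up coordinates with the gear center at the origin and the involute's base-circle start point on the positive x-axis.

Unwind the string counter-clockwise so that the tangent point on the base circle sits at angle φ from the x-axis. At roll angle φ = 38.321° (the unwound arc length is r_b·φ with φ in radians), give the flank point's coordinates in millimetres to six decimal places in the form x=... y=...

x=153.610808 y=12.211645

pitch radius r_p = m·N/2 = 4.748·57/2 = 135.318000
base radius r_b = r_p·cos α = 135.318000·cos 18.815° = 128.087264
roll angle φ = 38.321° = 0.66882762 rad
x = r_b·(cos φ + φ·sin φ) = 128.087264·(0.78454916 + 0.66882762·0.62006663) = 153.610808
y = r_b·(sin φ − φ·cos φ) = 128.087264·(0.62006663 − 0.66882762·0.78454916) = 12.211645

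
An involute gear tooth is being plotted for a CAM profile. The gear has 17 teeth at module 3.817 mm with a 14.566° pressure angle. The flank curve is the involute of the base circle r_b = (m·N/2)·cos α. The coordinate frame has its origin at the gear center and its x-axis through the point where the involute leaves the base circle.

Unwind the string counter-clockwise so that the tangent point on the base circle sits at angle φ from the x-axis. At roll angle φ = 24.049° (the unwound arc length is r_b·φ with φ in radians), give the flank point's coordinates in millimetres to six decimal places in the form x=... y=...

x=34.047168 y=0.760474

pitch radius r_p = m·N/2 = 3.817·17/2 = 32.444500
base radius r_b = r_p·cos α = 32.444500·cos 14.566° = 31.401688
roll angle φ = 24.049° = 0.41973423 rad
x = r_b·(cos φ + φ·sin φ) = 31.401688·(0.91319728 + 0.41973423·0.40751777) = 34.047168
y = r_b·(sin φ − φ·cos φ) = 31.401688·(0.40751777 − 0.41973423·0.91319728) = 0.760474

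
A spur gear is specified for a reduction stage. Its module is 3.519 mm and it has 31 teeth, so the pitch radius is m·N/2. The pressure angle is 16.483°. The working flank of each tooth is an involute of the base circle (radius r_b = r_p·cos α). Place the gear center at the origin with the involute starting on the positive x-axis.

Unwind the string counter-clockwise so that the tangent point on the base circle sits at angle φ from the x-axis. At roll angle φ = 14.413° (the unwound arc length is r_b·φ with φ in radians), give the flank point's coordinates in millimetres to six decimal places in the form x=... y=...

pitch radius r_p = m·N/2 = 3.519·31/2 = 54.544500
base radius r_b = r_p·cos α = 54.544500·cos 16.483° = 52.302937
roll angle φ = 14.413° = 0.25155431 rad
x = r_b·(cos φ + φ·sin φ) = 52.302937·(0.96852671 + 0.25155431·0.24890965) = 53.931703
y = r_b·(sin φ − φ·cos φ) = 52.302937·(0.24890965 − 0.25155431·0.96852671) = 0.275772

x=53.931703 y=0.275772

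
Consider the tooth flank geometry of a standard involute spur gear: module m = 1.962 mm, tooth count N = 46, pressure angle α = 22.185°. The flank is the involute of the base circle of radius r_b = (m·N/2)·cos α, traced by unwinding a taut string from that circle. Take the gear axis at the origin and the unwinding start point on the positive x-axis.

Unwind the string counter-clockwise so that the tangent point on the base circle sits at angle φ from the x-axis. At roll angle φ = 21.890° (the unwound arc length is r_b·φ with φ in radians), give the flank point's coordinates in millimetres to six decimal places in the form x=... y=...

pitch radius r_p = m·N/2 = 1.962·46/2 = 45.126000
base radius r_b = r_p·cos α = 45.126000·cos 22.185° = 41.785298
roll angle φ = 21.890° = 0.38205257 rad
x = r_b·(cos φ + φ·sin φ) = 41.785298·(0.92790134 + 0.38205257·0.37282584) = 44.724493
y = r_b·(sin φ − φ·cos φ) = 41.785298·(0.37282584 − 0.38205257·0.92790134) = 0.765454

x=44.724493 y=0.765454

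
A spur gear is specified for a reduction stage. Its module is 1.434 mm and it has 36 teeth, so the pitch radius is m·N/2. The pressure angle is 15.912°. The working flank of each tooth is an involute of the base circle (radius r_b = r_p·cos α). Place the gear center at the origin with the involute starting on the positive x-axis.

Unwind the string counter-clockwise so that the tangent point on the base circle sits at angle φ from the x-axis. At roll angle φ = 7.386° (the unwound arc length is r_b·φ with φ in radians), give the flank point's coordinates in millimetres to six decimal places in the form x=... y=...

x=25.028381 y=0.017696

pitch radius r_p = m·N/2 = 1.434·36/2 = 25.812000
base radius r_b = r_p·cos α = 25.812000·cos 15.912° = 24.822985
roll angle φ = 7.386° = 0.12891002 rad
x = r_b·(cos φ + φ·sin φ) = 24.822985·(0.99170260 + 0.12891002·0.12855328) = 25.028381
y = r_b·(sin φ − φ·cos φ) = 24.822985·(0.12855328 − 0.12891002·0.99170260) = 0.017696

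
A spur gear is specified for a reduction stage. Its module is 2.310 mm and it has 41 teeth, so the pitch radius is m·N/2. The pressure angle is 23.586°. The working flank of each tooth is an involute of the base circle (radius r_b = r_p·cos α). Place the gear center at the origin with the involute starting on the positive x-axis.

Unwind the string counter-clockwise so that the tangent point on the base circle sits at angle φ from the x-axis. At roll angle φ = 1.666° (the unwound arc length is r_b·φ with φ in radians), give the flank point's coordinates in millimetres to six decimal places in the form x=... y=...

x=43.417331 y=0.000356

pitch radius r_p = m·N/2 = 2.310·41/2 = 47.355000
base radius r_b = r_p·cos α = 47.355000·cos 23.586° = 43.398988
roll angle φ = 1.666° = 0.02907719 rad
x = r_b·(cos φ + φ·sin φ) = 43.398988·(0.99957729 + 0.02907719·0.02907309) = 43.417331
y = r_b·(sin φ − φ·cos φ) = 43.398988·(0.02907309 − 0.02907719·0.99957729) = 0.000356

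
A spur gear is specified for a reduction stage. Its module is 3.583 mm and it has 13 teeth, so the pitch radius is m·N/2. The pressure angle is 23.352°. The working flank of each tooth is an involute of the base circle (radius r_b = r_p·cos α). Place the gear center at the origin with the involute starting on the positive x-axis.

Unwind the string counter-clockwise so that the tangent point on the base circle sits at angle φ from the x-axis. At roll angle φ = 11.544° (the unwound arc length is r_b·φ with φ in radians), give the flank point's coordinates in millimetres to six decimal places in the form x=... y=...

pitch radius r_p = m·N/2 = 3.583·13/2 = 23.289500
base radius r_b = r_p·cos α = 23.289500·cos 23.352° = 21.381788
roll angle φ = 11.544° = 0.20148081 rad
x = r_b·(cos φ + φ·sin φ) = 21.381788·(0.97977131 + 0.20148081·0.20012040) = 21.811385
y = r_b·(sin φ − φ·cos φ) = 21.381788·(0.20012040 − 0.20148081·0.97977131) = 0.058058

x=21.811385 y=0.058058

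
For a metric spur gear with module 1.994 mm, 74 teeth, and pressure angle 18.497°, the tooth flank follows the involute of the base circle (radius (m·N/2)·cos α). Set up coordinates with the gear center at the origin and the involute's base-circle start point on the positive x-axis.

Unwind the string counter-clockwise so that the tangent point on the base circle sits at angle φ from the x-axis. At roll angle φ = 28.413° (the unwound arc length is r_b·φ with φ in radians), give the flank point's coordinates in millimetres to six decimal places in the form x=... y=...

x=78.047925 y=2.774823

pitch radius r_p = m·N/2 = 1.994·74/2 = 73.778000
base radius r_b = r_p·cos α = 73.778000·cos 18.497° = 69.966648
roll angle φ = 28.413° = 0.49590040 rad
x = r_b·(cos φ + φ·sin φ) = 69.966648·(0.87954063 + 0.49590040·0.47582378) = 78.047925
y = r_b·(sin φ − φ·cos φ) = 69.966648·(0.47582378 − 0.49590040·0.87954063) = 2.774823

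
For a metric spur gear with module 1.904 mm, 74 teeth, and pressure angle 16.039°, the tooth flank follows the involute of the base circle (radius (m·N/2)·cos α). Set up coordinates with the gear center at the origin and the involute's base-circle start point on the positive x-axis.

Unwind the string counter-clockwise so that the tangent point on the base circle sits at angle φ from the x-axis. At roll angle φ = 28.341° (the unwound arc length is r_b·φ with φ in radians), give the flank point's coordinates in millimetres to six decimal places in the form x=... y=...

x=75.488792 y=2.665130

pitch radius r_p = m·N/2 = 1.904·74/2 = 70.448000
base radius r_b = r_p·cos α = 70.448000·cos 16.039° = 67.705731
roll angle φ = 28.341° = 0.49464376 rad
x = r_b·(cos φ + φ·sin φ) = 67.705731·(0.88013788 + 0.49464376·0.47471814) = 75.488792
y = r_b·(sin φ − φ·cos φ) = 67.705731·(0.47471814 − 0.49464376·0.88013788) = 2.665130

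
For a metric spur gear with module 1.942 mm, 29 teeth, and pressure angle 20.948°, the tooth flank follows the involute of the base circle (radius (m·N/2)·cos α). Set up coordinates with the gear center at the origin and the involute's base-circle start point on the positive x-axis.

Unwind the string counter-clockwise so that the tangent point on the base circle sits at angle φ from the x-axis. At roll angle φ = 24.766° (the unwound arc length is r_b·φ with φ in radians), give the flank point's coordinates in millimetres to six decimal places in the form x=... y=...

pitch radius r_p = m·N/2 = 1.942·29/2 = 28.159000
base radius r_b = r_p·cos α = 28.159000·cos 20.948° = 26.297839
roll angle φ = 24.766° = 0.43224824 rad
x = r_b·(cos φ + φ·sin φ) = 26.297839·(0.90802623 + 0.43224824·0.41891332) = 28.640997
y = r_b·(sin φ − φ·cos φ) = 26.297839·(0.41891332 − 0.43224824·0.90802623) = 0.694804

x=28.640997 y=0.694804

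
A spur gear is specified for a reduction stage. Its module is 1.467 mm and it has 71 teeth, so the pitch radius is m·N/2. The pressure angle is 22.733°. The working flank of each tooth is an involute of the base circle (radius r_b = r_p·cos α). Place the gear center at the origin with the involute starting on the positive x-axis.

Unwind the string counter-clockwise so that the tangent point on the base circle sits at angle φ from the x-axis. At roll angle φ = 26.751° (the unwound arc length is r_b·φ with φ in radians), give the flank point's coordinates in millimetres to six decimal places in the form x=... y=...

pitch radius r_p = m·N/2 = 1.467·71/2 = 52.078500
base radius r_b = r_p·cos α = 52.078500·cos 22.733° = 48.032817
roll angle φ = 26.751° = 0.46689303 rad
x = r_b·(cos φ + φ·sin φ) = 48.032817·(0.89297109 + 0.46689303·0.45011403) = 52.986258
y = r_b·(sin φ − φ·cos φ) = 48.032817·(0.45011403 − 0.46689303·0.89297109) = 1.594308

x=52.986258 y=1.594308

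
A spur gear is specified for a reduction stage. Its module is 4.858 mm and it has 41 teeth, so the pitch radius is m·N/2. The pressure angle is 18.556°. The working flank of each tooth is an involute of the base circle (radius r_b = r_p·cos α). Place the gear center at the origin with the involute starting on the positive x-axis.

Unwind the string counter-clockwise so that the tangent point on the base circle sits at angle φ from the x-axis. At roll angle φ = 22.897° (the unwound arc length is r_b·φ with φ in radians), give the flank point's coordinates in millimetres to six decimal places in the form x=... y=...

x=101.652232 y=1.976608

pitch radius r_p = m·N/2 = 4.858·41/2 = 99.589000
base radius r_b = r_p·cos α = 99.589000·cos 18.556° = 94.411674
roll angle φ = 22.897° = 0.39962804 rad
x = r_b·(cos φ + φ·sin φ) = 94.411674·(0.92120578 + 0.39962804·0.38907572) = 101.652232
y = r_b·(sin φ − φ·cos φ) = 94.411674·(0.38907572 − 0.39962804·0.92120578) = 1.976608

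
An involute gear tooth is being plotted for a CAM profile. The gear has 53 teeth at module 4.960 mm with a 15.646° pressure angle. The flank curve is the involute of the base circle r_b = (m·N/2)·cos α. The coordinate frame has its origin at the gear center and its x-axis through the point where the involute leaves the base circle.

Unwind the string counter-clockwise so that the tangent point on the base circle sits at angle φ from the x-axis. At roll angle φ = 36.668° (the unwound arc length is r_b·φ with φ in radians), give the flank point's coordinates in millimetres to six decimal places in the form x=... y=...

pitch radius r_p = m·N/2 = 4.960·53/2 = 131.440000
base radius r_b = r_p·cos α = 131.440000·cos 15.646° = 126.569669
roll angle φ = 36.668° = 0.63997733 rad
x = r_b·(cos φ + φ·sin φ) = 126.569669·(0.80210930 + 0.63997733·0.59717726) = 149.895092
y = r_b·(sin φ − φ·cos φ) = 126.569669·(0.59717726 − 0.63997733·0.80210930) = 10.612296

x=149.895092 y=10.612296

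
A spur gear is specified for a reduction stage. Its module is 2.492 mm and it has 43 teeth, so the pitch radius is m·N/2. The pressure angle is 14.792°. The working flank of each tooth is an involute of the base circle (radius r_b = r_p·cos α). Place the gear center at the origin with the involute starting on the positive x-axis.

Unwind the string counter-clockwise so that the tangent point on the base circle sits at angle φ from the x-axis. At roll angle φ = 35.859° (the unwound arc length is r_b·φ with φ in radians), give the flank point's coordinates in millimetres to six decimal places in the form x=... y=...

pitch radius r_p = m·N/2 = 2.492·43/2 = 53.578000
base radius r_b = r_p·cos α = 53.578000·cos 14.792° = 51.802374
roll angle φ = 35.859° = 0.62585762 rad
x = r_b·(cos φ + φ·sin φ) = 51.802374·(0.81046103 + 0.62585762·0.58579255) = 60.975733
y = r_b·(sin φ − φ·cos φ) = 51.802374·(0.58579255 − 0.62585762·0.81046103) = 4.069560

x=60.975733 y=4.069560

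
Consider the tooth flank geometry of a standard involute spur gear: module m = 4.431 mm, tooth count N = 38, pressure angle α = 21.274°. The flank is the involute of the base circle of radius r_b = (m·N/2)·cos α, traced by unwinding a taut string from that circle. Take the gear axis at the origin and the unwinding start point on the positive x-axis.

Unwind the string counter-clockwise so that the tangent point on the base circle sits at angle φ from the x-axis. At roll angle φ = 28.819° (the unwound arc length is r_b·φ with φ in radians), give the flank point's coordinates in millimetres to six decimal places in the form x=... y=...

x=87.757106 y=3.244324

pitch radius r_p = m·N/2 = 4.431·38/2 = 84.189000
base radius r_b = r_p·cos α = 84.189000·cos 21.274° = 78.452022
roll angle φ = 28.819° = 0.50298644 rad
x = r_b·(cos φ + φ·sin φ) = 78.452022·(0.87614688 + 0.50298644·0.48204424) = 87.757106
y = r_b·(sin φ − φ·cos φ) = 78.452022·(0.48204424 − 0.50298644·0.87614688) = 3.244324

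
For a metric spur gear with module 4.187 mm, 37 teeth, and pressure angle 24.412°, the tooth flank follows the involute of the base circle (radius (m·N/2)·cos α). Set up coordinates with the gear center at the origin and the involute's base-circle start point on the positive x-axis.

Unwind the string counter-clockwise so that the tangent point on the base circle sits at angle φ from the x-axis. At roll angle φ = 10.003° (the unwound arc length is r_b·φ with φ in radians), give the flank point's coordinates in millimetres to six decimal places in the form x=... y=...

x=71.601165 y=0.124732

pitch radius r_p = m·N/2 = 4.187·37/2 = 77.459500
base radius r_b = r_p·cos α = 77.459500·cos 24.412° = 70.534398
roll angle φ = 10.003° = 0.17458529 rad
x = r_b·(cos φ + φ·sin φ) = 70.534398·(0.98479866 + 0.17458529·0.17369974) = 71.601165
y = r_b·(sin φ − φ·cos φ) = 70.534398·(0.17369974 − 0.17458529·0.98479866) = 0.124732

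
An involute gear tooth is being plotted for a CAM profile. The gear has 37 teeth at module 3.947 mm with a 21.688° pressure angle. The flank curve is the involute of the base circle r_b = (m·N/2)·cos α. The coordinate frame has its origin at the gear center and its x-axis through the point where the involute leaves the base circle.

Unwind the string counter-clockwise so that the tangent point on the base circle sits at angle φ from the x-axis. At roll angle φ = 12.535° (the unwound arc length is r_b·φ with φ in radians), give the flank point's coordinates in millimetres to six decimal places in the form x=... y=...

x=69.454847 y=0.235698

pitch radius r_p = m·N/2 = 3.947·37/2 = 73.019500
base radius r_b = r_p·cos α = 73.019500·cos 21.688° = 67.850449
roll angle φ = 12.535° = 0.21877702 rad
x = r_b·(cos φ + φ·sin φ) = 67.850449·(0.97616361 + 0.21877702·0.21703596) = 69.454847
y = r_b·(sin φ − φ·cos φ) = 67.850449·(0.21703596 − 0.21877702·0.97616361) = 0.235698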